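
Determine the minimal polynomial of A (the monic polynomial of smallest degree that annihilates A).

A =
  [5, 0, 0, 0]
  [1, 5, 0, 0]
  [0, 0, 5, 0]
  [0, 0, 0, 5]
x^2 - 10*x + 25

The characteristic polynomial is χ_A(x) = (x - 5)^4, so the eigenvalues are known. The minimal polynomial is
  m_A(x) = Π_λ (x − λ)^{k_λ}
where k_λ is the size of the *largest* Jordan block for λ (equivalently, the smallest k with (A − λI)^k v = 0 for every generalised eigenvector v of λ).

  λ = 5: largest Jordan block has size 2, contributing (x − 5)^2

So m_A(x) = (x - 5)^2 = x^2 - 10*x + 25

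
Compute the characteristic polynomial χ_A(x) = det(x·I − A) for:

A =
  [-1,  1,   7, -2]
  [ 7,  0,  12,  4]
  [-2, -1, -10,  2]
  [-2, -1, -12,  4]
x^4 + 7*x^3 + 9*x^2 - 27*x - 54

Expanding det(x·I − A) (e.g. by cofactor expansion or by noting that A is similar to its Jordan form J, which has the same characteristic polynomial as A) gives
  χ_A(x) = x^4 + 7*x^3 + 9*x^2 - 27*x - 54
which factors as (x - 2)*(x + 3)^3. The eigenvalues (with algebraic multiplicities) are λ = -3 with multiplicity 3, λ = 2 with multiplicity 1.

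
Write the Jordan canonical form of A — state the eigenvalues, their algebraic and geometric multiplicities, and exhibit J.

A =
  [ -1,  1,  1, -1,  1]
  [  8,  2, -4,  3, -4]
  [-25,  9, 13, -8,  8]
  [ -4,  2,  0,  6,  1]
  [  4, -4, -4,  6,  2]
J_2(2) ⊕ J_3(6)

The characteristic polynomial is
  det(x·I − A) = x^5 - 22*x^4 + 184*x^3 - 720*x^2 + 1296*x - 864 = (x - 6)^3*(x - 2)^2

Eigenvalues and multiplicities (the geometric multiplicity of λ is n − rank(A − λI), which equals the number of Jordan blocks for λ):
  λ = 2: algebraic multiplicity = 2, geometric multiplicity = 1
  λ = 6: algebraic multiplicity = 3, geometric multiplicity = 1

Determining the block sizes for each eigenvalue:
  λ = 2: one block (gm = 1), so the single block has size am = 2 → block sizes [2]
  λ = 6: one block (gm = 1), so the single block has size am = 3 → block sizes [3]

Assembling the blocks gives a Jordan form
J =
  [2, 1, 0, 0, 0]
  [0, 2, 0, 0, 0]
  [0, 0, 6, 1, 0]
  [0, 0, 0, 6, 1]
  [0, 0, 0, 0, 6]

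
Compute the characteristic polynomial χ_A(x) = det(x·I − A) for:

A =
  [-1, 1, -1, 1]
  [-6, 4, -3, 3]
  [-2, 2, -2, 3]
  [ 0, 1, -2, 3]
x^4 - 4*x^3 + 6*x^2 - 4*x + 1

Expanding det(x·I − A) (e.g. by cofactor expansion or by noting that A is similar to its Jordan form J, which has the same characteristic polynomial as A) gives
  χ_A(x) = x^4 - 4*x^3 + 6*x^2 - 4*x + 1
which factors as (x - 1)^4. The eigenvalues (with algebraic multiplicities) are λ = 1 with multiplicity 4.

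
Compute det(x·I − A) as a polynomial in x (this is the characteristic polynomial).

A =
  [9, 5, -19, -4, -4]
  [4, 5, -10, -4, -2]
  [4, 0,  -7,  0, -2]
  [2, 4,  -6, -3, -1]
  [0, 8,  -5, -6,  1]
x^5 - 5*x^4 + 10*x^3 - 10*x^2 + 5*x - 1

Expanding det(x·I − A) (e.g. by cofactor expansion or by noting that A is similar to its Jordan form J, which has the same characteristic polynomial as A) gives
  χ_A(x) = x^5 - 5*x^4 + 10*x^3 - 10*x^2 + 5*x - 1
which factors as (x - 1)^5. The eigenvalues (with algebraic multiplicities) are λ = 1 with multiplicity 5.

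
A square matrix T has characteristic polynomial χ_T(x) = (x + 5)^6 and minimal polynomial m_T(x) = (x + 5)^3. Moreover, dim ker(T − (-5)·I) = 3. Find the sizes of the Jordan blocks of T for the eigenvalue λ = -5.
Block sizes for λ = -5: [3, 2, 1]

Step 1 — from the characteristic polynomial, algebraic multiplicity of λ = -5 is 6. From dim ker(T − (-5)·I) = 3, there are exactly 3 Jordan blocks for λ = -5.
Step 2 — from the minimal polynomial, the factor (x + 5)^3 tells us the largest block for λ = -5 has size 3.
Step 3 — with total size 6, 3 blocks, and largest block 3, the block sizes (in nonincreasing order) are [3, 2, 1].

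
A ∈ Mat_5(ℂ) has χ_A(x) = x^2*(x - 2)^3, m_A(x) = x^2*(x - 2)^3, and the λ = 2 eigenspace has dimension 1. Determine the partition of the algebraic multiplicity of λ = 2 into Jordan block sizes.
Block sizes for λ = 2: [3]

Step 1 — from the characteristic polynomial, algebraic multiplicity of λ = 2 is 3. From dim ker(A − (2)·I) = 1, there are exactly 1 Jordan blocks for λ = 2.
Step 2 — from the minimal polynomial, the factor (x − 2)^3 tells us the largest block for λ = 2 has size 3.
Step 3 — with total size 3, 1 blocks, and largest block 3, the block sizes (in nonincreasing order) are [3].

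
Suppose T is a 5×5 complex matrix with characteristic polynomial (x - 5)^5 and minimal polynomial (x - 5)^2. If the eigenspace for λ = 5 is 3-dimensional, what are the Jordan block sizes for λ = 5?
Block sizes for λ = 5: [2, 2, 1]

Step 1 — from the characteristic polynomial, algebraic multiplicity of λ = 5 is 5. From dim ker(T − (5)·I) = 3, there are exactly 3 Jordan blocks for λ = 5.
Step 2 — from the minimal polynomial, the factor (x − 5)^2 tells us the largest block for λ = 5 has size 2.
Step 3 — with total size 5, 3 blocks, and largest block 2, the block sizes (in nonincreasing order) are [2, 2, 1].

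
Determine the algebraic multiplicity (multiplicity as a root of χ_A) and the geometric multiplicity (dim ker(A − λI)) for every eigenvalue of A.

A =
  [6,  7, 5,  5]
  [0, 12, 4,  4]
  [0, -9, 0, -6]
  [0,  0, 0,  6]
λ = 6: alg = 4, geom = 2

Step 1 — factor the characteristic polynomial to read off the algebraic multiplicities:
  χ_A(x) = (x - 6)^4

Step 2 — compute geometric multiplicities via the rank-nullity identity g(λ) = n − rank(A − λI):
  rank(A − (6)·I) = 2, so dim ker(A − (6)·I) = n − 2 = 2

Summary:
  λ = 6: algebraic multiplicity = 4, geometric multiplicity = 2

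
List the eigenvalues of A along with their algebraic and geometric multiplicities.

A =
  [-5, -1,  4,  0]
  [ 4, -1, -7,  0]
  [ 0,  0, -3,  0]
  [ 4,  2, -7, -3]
λ = -3: alg = 4, geom = 2

Step 1 — factor the characteristic polynomial to read off the algebraic multiplicities:
  χ_A(x) = (x + 3)^4

Step 2 — compute geometric multiplicities via the rank-nullity identity g(λ) = n − rank(A − λI):
  rank(A − (-3)·I) = 2, so dim ker(A − (-3)·I) = n − 2 = 2

Summary:
  λ = -3: algebraic multiplicity = 4, geometric multiplicity = 2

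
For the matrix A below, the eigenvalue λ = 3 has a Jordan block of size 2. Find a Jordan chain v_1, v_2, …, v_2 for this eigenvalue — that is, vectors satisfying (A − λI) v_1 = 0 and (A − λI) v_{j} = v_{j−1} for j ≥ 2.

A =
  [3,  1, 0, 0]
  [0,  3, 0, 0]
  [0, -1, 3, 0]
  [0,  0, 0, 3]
A Jordan chain for λ = 3 of length 2:
v_1 = (1, 0, -1, 0)ᵀ
v_2 = (0, 1, 0, 0)ᵀ

Let N = A − (3)·I. We want v_2 with N^2 v_2 = 0 but N^1 v_2 ≠ 0; then v_{j-1} := N · v_j for j = 2, …, 2.

Pick v_2 = (0, 1, 0, 0)ᵀ.
Then v_1 = N · v_2 = (1, 0, -1, 0)ᵀ.

Sanity check: (A − (3)·I) v_1 = (0, 0, 0, 0)ᵀ = 0. ✓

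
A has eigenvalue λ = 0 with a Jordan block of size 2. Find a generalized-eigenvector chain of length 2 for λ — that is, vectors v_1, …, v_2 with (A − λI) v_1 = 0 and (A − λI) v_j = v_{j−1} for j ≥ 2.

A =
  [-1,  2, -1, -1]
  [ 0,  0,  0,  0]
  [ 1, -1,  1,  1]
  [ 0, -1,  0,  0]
A Jordan chain for λ = 0 of length 2:
v_1 = (-1, 0, 1, 0)ᵀ
v_2 = (1, 0, 0, 0)ᵀ

Let N = A − (0)·I. We want v_2 with N^2 v_2 = 0 but N^1 v_2 ≠ 0; then v_{j-1} := N · v_j for j = 2, …, 2.

Pick v_2 = (1, 0, 0, 0)ᵀ.
Then v_1 = N · v_2 = (-1, 0, 1, 0)ᵀ.

Sanity check: (A − (0)·I) v_1 = (0, 0, 0, 0)ᵀ = 0. ✓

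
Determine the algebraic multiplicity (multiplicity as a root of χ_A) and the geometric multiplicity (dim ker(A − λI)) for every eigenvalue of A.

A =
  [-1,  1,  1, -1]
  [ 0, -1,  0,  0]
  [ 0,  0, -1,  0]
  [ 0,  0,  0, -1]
λ = -1: alg = 4, geom = 3

Step 1 — factor the characteristic polynomial to read off the algebraic multiplicities:
  χ_A(x) = (x + 1)^4

Step 2 — compute geometric multiplicities via the rank-nullity identity g(λ) = n − rank(A − λI):
  rank(A − (-1)·I) = 1, so dim ker(A − (-1)·I) = n − 1 = 3

Summary:
  λ = -1: algebraic multiplicity = 4, geometric multiplicity = 3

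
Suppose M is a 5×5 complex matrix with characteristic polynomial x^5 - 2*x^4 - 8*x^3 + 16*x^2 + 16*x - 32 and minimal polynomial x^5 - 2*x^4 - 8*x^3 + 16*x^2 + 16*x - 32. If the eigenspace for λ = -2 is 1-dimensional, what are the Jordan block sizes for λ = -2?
Block sizes for λ = -2: [2]

Step 1 — from the characteristic polynomial, algebraic multiplicity of λ = -2 is 2. From dim ker(M − (-2)·I) = 1, there are exactly 1 Jordan blocks for λ = -2.
Step 2 — from the minimal polynomial, the factor (x + 2)^2 tells us the largest block for λ = -2 has size 2.
Step 3 — with total size 2, 1 blocks, and largest block 2, the block sizes (in nonincreasing order) are [2].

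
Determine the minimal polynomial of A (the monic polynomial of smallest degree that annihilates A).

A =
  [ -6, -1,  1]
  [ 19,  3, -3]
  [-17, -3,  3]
x^3

The characteristic polynomial is χ_A(x) = x^3, so the eigenvalues are known. The minimal polynomial is
  m_A(x) = Π_λ (x − λ)^{k_λ}
where k_λ is the size of the *largest* Jordan block for λ (equivalently, the smallest k with (A − λI)^k v = 0 for every generalised eigenvector v of λ).

  λ = 0: largest Jordan block has size 3, contributing (x − 0)^3

So m_A(x) = x^3 = x^3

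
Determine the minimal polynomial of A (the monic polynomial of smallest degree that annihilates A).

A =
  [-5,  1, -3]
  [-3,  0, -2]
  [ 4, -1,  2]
x^3 + 3*x^2 + 3*x + 1

The characteristic polynomial is χ_A(x) = (x + 1)^3, so the eigenvalues are known. The minimal polynomial is
  m_A(x) = Π_λ (x − λ)^{k_λ}
where k_λ is the size of the *largest* Jordan block for λ (equivalently, the smallest k with (A − λI)^k v = 0 for every generalised eigenvector v of λ).

  λ = -1: largest Jordan block has size 3, contributing (x + 1)^3

So m_A(x) = (x + 1)^3 = x^3 + 3*x^2 + 3*x + 1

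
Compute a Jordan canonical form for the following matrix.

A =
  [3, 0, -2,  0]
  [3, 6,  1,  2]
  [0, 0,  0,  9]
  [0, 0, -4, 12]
J_1(3) ⊕ J_3(6)

The characteristic polynomial is
  det(x·I − A) = x^4 - 21*x^3 + 162*x^2 - 540*x + 648 = (x - 6)^3*(x - 3)

Eigenvalues and multiplicities (the geometric multiplicity of λ is n − rank(A − λI), which equals the number of Jordan blocks for λ):
  λ = 3: algebraic multiplicity = 1, geometric multiplicity = 1
  λ = 6: algebraic multiplicity = 3, geometric multiplicity = 1

Determining the block sizes for each eigenvalue:
  λ = 3: one block (gm = 1), so the single block has size am = 1 → block sizes [1]
  λ = 6: one block (gm = 1), so the single block has size am = 3 → block sizes [3]

Assembling the blocks gives a Jordan form
J =
  [3, 0, 0, 0]
  [0, 6, 1, 0]
  [0, 0, 6, 1]
  [0, 0, 0, 6]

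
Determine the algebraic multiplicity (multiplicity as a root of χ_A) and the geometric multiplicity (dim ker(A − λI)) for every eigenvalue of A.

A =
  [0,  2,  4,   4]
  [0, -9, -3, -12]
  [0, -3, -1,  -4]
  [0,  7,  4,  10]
λ = 0: alg = 4, geom = 2

Step 1 — factor the characteristic polynomial to read off the algebraic multiplicities:
  χ_A(x) = x^4

Step 2 — compute geometric multiplicities via the rank-nullity identity g(λ) = n − rank(A − λI):
  rank(A − (0)·I) = 2, so dim ker(A − (0)·I) = n − 2 = 2

Summary:
  λ = 0: algebraic multiplicity = 4, geometric multiplicity = 2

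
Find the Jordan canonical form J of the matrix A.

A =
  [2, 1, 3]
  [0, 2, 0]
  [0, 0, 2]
J_2(2) ⊕ J_1(2)

The characteristic polynomial is
  det(x·I − A) = x^3 - 6*x^2 + 12*x - 8 = (x - 2)^3

Eigenvalues and multiplicities (the geometric multiplicity of λ is n − rank(A − λI), which equals the number of Jordan blocks for λ):
  λ = 2: algebraic multiplicity = 3, geometric multiplicity = 2

Determining the block sizes for each eigenvalue:
  λ = 2: 2 blocks summing to 3 forces exactly one block of size 2 and the rest size 1 → block sizes [2, 1]

Assembling the blocks gives a Jordan form
J =
  [2, 1, 0]
  [0, 2, 0]
  [0, 0, 2]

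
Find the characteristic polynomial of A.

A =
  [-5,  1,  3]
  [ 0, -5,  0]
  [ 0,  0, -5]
x^3 + 15*x^2 + 75*x + 125

Expanding det(x·I − A) (e.g. by cofactor expansion or by noting that A is similar to its Jordan form J, which has the same characteristic polynomial as A) gives
  χ_A(x) = x^3 + 15*x^2 + 75*x + 125
which factors as (x + 5)^3. The eigenvalues (with algebraic multiplicities) are λ = -5 with multiplicity 3.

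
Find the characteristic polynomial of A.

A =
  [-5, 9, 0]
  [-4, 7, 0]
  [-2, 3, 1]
x^3 - 3*x^2 + 3*x - 1

Expanding det(x·I − A) (e.g. by cofactor expansion or by noting that A is similar to its Jordan form J, which has the same characteristic polynomial as A) gives
  χ_A(x) = x^3 - 3*x^2 + 3*x - 1
which factors as (x - 1)^3. The eigenvalues (with algebraic multiplicities) are λ = 1 with multiplicity 3.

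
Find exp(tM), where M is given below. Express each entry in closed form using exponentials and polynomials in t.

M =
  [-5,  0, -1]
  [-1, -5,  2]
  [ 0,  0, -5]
e^{tM} =
  [exp(-5*t), 0, -t*exp(-5*t)]
  [-t*exp(-5*t), exp(-5*t), t^2*exp(-5*t)/2 + 2*t*exp(-5*t)]
  [0, 0, exp(-5*t)]

Strategy: write M = P · J · P⁻¹ where J is a Jordan canonical form, so e^{tM} = P · e^{tJ} · P⁻¹, and e^{tJ} can be computed block-by-block.

M has Jordan form
J =
  [-5,  1,  0]
  [ 0, -5,  1]
  [ 0,  0, -5]
(up to reordering of blocks).

Per-block formulas:
  For a 3×3 Jordan block J_3(-5): exp(t · J_3(-5)) = e^(-5t)·(I + t·N + (t^2/2)·N^2), where N is the 3×3 nilpotent shift.

After assembling e^{tJ} and conjugating by P, we get:

e^{tM} =
  [exp(-5*t), 0, -t*exp(-5*t)]
  [-t*exp(-5*t), exp(-5*t), t^2*exp(-5*t)/2 + 2*t*exp(-5*t)]
  [0, 0, exp(-5*t)]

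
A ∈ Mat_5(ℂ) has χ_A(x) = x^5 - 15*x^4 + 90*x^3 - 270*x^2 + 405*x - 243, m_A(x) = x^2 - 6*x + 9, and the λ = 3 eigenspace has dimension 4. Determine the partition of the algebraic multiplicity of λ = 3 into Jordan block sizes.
Block sizes for λ = 3: [2, 1, 1, 1]

Step 1 — from the characteristic polynomial, algebraic multiplicity of λ = 3 is 5. From dim ker(A − (3)·I) = 4, there are exactly 4 Jordan blocks for λ = 3.
Step 2 — from the minimal polynomial, the factor (x − 3)^2 tells us the largest block for λ = 3 has size 2.
Step 3 — with total size 5, 4 blocks, and largest block 2, the block sizes (in nonincreasing order) are [2, 1, 1, 1].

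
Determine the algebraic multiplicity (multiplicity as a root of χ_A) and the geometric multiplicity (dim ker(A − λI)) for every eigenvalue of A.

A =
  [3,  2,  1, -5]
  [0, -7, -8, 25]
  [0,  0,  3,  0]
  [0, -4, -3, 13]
λ = 3: alg = 4, geom = 2

Step 1 — factor the characteristic polynomial to read off the algebraic multiplicities:
  χ_A(x) = (x - 3)^4

Step 2 — compute geometric multiplicities via the rank-nullity identity g(λ) = n − rank(A − λI):
  rank(A − (3)·I) = 2, so dim ker(A − (3)·I) = n − 2 = 2

Summary:
  λ = 3: algebraic multiplicity = 4, geometric multiplicity = 2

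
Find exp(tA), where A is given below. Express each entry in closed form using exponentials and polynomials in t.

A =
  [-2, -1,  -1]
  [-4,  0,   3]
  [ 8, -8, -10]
e^{tA} =
  [2*t*exp(-4*t) + exp(-4*t), t^2*exp(-4*t) - t*exp(-4*t), t^2*exp(-4*t)/2 - t*exp(-4*t)]
  [-4*t*exp(-4*t), -2*t^2*exp(-4*t) + 4*t*exp(-4*t) + exp(-4*t), -t^2*exp(-4*t) + 3*t*exp(-4*t)]
  [8*t*exp(-4*t), 4*t^2*exp(-4*t) - 8*t*exp(-4*t), 2*t^2*exp(-4*t) - 6*t*exp(-4*t) + exp(-4*t)]

Strategy: write A = P · J · P⁻¹ where J is a Jordan canonical form, so e^{tA} = P · e^{tJ} · P⁻¹, and e^{tJ} can be computed block-by-block.

A has Jordan form
J =
  [-4,  1,  0]
  [ 0, -4,  1]
  [ 0,  0, -4]
(up to reordering of blocks).

Per-block formulas:
  For a 3×3 Jordan block J_3(-4): exp(t · J_3(-4)) = e^(-4t)·(I + t·N + (t^2/2)·N^2), where N is the 3×3 nilpotent shift.

After assembling e^{tJ} and conjugating by P, we get:

e^{tA} =
  [2*t*exp(-4*t) + exp(-4*t), t^2*exp(-4*t) - t*exp(-4*t), t^2*exp(-4*t)/2 - t*exp(-4*t)]
  [-4*t*exp(-4*t), -2*t^2*exp(-4*t) + 4*t*exp(-4*t) + exp(-4*t), -t^2*exp(-4*t) + 3*t*exp(-4*t)]
  [8*t*exp(-4*t), 4*t^2*exp(-4*t) - 8*t*exp(-4*t), 2*t^2*exp(-4*t) - 6*t*exp(-4*t) + exp(-4*t)]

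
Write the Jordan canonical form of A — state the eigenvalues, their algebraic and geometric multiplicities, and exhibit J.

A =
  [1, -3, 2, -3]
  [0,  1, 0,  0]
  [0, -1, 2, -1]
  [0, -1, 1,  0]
J_3(1) ⊕ J_1(1)

The characteristic polynomial is
  det(x·I − A) = x^4 - 4*x^3 + 6*x^2 - 4*x + 1 = (x - 1)^4

Eigenvalues and multiplicities (the geometric multiplicity of λ is n − rank(A − λI), which equals the number of Jordan blocks for λ):
  λ = 1: algebraic multiplicity = 4, geometric multiplicity = 2

Determining the block sizes for each eigenvalue:
  λ = 1: with am = 4 and gm = 2, the partition is not yet determined (e.g. several partitions of 4 into 2 parts exist). Let N = A − (1)·I. Computing rank(N^1) = 2, rank(N^2) = 1, rank(N^3) = 0; the number of blocks of size ≥ j is rank(N^{j−1}) − rank(N^j), giving [2, 1, 1]. So we have 1 block(s) of size 3, 1 block(s) of size 1 → block sizes [3, 1]

Assembling the blocks gives a Jordan form
J =
  [1, 1, 0, 0]
  [0, 1, 1, 0]
  [0, 0, 1, 0]
  [0, 0, 0, 1]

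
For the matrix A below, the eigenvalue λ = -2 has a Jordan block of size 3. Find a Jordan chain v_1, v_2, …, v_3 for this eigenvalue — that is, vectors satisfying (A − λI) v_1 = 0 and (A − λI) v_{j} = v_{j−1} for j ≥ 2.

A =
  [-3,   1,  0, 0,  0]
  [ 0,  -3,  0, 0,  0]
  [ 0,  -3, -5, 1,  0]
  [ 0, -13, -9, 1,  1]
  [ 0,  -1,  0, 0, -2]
A Jordan chain for λ = -2 of length 3:
v_1 = (0, 0, 1, 3, 0)ᵀ
v_2 = (0, 0, 0, 1, 0)ᵀ
v_3 = (0, 0, 0, 0, 1)ᵀ

Let N = A − (-2)·I. We want v_3 with N^3 v_3 = 0 but N^2 v_3 ≠ 0; then v_{j-1} := N · v_j for j = 3, …, 2.

Pick v_3 = (0, 0, 0, 0, 1)ᵀ.
Then v_2 = N · v_3 = (0, 0, 0, 1, 0)ᵀ.
Then v_1 = N · v_2 = (0, 0, 1, 3, 0)ᵀ.

Sanity check: (A − (-2)·I) v_1 = (0, 0, 0, 0, 0)ᵀ = 0. ✓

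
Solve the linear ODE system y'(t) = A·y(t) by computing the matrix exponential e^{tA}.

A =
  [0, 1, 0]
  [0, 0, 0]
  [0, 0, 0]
e^{tA} =
  [1, t, 0]
  [0, 1, 0]
  [0, 0, 1]

Strategy: write A = P · J · P⁻¹ where J is a Jordan canonical form, so e^{tA} = P · e^{tJ} · P⁻¹, and e^{tJ} can be computed block-by-block.

A has Jordan form
J =
  [0, 1, 0]
  [0, 0, 0]
  [0, 0, 0]
(up to reordering of blocks).

Per-block formulas:
  For a 1×1 block at λ = 0: exp(t · [0]) = [e^(0t)].
  For a 2×2 Jordan block J_2(0): exp(t · J_2(0)) = e^(0t)·(I + t·N), where N is the 2×2 nilpotent shift.

After assembling e^{tJ} and conjugating by P, we get:

e^{tA} =
  [1, t, 0]
  [0, 1, 0]
  [0, 0, 1]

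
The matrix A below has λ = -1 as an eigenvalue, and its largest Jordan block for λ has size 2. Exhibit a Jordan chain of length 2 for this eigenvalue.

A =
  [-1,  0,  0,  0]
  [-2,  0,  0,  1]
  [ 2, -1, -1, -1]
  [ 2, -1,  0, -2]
A Jordan chain for λ = -1 of length 2:
v_1 = (0, -2, 2, 2)ᵀ
v_2 = (1, 0, 0, 0)ᵀ

Let N = A − (-1)·I. We want v_2 with N^2 v_2 = 0 but N^1 v_2 ≠ 0; then v_{j-1} := N · v_j for j = 2, …, 2.

Pick v_2 = (1, 0, 0, 0)ᵀ.
Then v_1 = N · v_2 = (0, -2, 2, 2)ᵀ.

Sanity check: (A − (-1)·I) v_1 = (0, 0, 0, 0)ᵀ = 0. ✓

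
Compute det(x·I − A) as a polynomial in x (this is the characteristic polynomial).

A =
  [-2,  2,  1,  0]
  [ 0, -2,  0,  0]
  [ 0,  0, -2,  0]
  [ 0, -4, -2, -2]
x^4 + 8*x^3 + 24*x^2 + 32*x + 16

Expanding det(x·I − A) (e.g. by cofactor expansion or by noting that A is similar to its Jordan form J, which has the same characteristic polynomial as A) gives
  χ_A(x) = x^4 + 8*x^3 + 24*x^2 + 32*x + 16
which factors as (x + 2)^4. The eigenvalues (with algebraic multiplicities) are λ = -2 with multiplicity 4.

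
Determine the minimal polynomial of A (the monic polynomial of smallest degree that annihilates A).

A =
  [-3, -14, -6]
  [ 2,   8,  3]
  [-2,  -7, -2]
x^2 - 2*x + 1

The characteristic polynomial is χ_A(x) = (x - 1)^3, so the eigenvalues are known. The minimal polynomial is
  m_A(x) = Π_λ (x − λ)^{k_λ}
where k_λ is the size of the *largest* Jordan block for λ (equivalently, the smallest k with (A − λI)^k v = 0 for every generalised eigenvector v of λ).

  λ = 1: largest Jordan block has size 2, contributing (x − 1)^2

So m_A(x) = (x - 1)^2 = x^2 - 2*x + 1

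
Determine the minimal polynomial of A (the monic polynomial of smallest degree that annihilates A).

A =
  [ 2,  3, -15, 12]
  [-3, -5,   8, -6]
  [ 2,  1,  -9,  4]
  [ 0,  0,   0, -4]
x^3 + 12*x^2 + 48*x + 64

The characteristic polynomial is χ_A(x) = (x + 4)^4, so the eigenvalues are known. The minimal polynomial is
  m_A(x) = Π_λ (x − λ)^{k_λ}
where k_λ is the size of the *largest* Jordan block for λ (equivalently, the smallest k with (A − λI)^k v = 0 for every generalised eigenvector v of λ).

  λ = -4: largest Jordan block has size 3, contributing (x + 4)^3

So m_A(x) = (x + 4)^3 = x^3 + 12*x^2 + 48*x + 64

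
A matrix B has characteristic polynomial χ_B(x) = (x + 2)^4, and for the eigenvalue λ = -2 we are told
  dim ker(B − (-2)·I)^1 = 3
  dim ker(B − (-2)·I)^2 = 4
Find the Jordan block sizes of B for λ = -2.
Block sizes for λ = -2: [2, 1, 1]

From the dimensions of kernels of powers, the number of Jordan blocks of size at least j is d_j − d_{j−1} where d_j = dim ker(N^j) (with d_0 = 0). Computing the differences gives [3, 1].
The number of blocks of size exactly k is (#blocks of size ≥ k) − (#blocks of size ≥ k + 1), so the partition is: 2 block(s) of size 1, 1 block(s) of size 2.
In nonincreasing order the block sizes are [2, 1, 1].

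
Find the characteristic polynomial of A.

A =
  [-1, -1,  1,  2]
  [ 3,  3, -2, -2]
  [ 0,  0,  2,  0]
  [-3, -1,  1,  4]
x^4 - 8*x^3 + 24*x^2 - 32*x + 16

Expanding det(x·I − A) (e.g. by cofactor expansion or by noting that A is similar to its Jordan form J, which has the same characteristic polynomial as A) gives
  χ_A(x) = x^4 - 8*x^3 + 24*x^2 - 32*x + 16
which factors as (x - 2)^4. The eigenvalues (with algebraic multiplicities) are λ = 2 with multiplicity 4.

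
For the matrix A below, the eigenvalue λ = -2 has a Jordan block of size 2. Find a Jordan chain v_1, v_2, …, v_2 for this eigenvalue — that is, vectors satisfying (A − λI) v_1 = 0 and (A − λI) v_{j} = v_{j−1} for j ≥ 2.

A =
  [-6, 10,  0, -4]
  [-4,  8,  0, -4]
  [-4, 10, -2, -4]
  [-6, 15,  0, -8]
A Jordan chain for λ = -2 of length 2:
v_1 = (-4, -4, -4, -6)ᵀ
v_2 = (1, 0, 0, 0)ᵀ

Let N = A − (-2)·I. We want v_2 with N^2 v_2 = 0 but N^1 v_2 ≠ 0; then v_{j-1} := N · v_j for j = 2, …, 2.

Pick v_2 = (1, 0, 0, 0)ᵀ.
Then v_1 = N · v_2 = (-4, -4, -4, -6)ᵀ.

Sanity check: (A − (-2)·I) v_1 = (0, 0, 0, 0)ᵀ = 0. ✓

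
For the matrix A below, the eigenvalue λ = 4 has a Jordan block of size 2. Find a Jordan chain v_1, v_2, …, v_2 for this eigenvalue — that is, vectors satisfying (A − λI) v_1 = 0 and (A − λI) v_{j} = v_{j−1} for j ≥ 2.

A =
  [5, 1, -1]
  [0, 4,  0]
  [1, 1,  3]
A Jordan chain for λ = 4 of length 2:
v_1 = (1, 0, 1)ᵀ
v_2 = (1, 0, 0)ᵀ

Let N = A − (4)·I. We want v_2 with N^2 v_2 = 0 but N^1 v_2 ≠ 0; then v_{j-1} := N · v_j for j = 2, …, 2.

Pick v_2 = (1, 0, 0)ᵀ.
Then v_1 = N · v_2 = (1, 0, 1)ᵀ.

Sanity check: (A − (4)·I) v_1 = (0, 0, 0)ᵀ = 0. ✓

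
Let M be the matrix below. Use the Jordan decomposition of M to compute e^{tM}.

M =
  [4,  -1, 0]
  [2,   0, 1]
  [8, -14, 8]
e^{tM} =
  [-t^2*exp(4*t) + exp(4*t), 2*t^2*exp(4*t) - t*exp(4*t), -t^2*exp(4*t)/2]
  [2*t*exp(4*t), -4*t*exp(4*t) + exp(4*t), t*exp(4*t)]
  [2*t^2*exp(4*t) + 8*t*exp(4*t), -4*t^2*exp(4*t) - 14*t*exp(4*t), t^2*exp(4*t) + 4*t*exp(4*t) + exp(4*t)]

Strategy: write M = P · J · P⁻¹ where J is a Jordan canonical form, so e^{tM} = P · e^{tJ} · P⁻¹, and e^{tJ} can be computed block-by-block.

M has Jordan form
J =
  [4, 1, 0]
  [0, 4, 1]
  [0, 0, 4]
(up to reordering of blocks).

Per-block formulas:
  For a 3×3 Jordan block J_3(4): exp(t · J_3(4)) = e^(4t)·(I + t·N + (t^2/2)·N^2), where N is the 3×3 nilpotent shift.

After assembling e^{tJ} and conjugating by P, we get:

e^{tM} =
  [-t^2*exp(4*t) + exp(4*t), 2*t^2*exp(4*t) - t*exp(4*t), -t^2*exp(4*t)/2]
  [2*t*exp(4*t), -4*t*exp(4*t) + exp(4*t), t*exp(4*t)]
  [2*t^2*exp(4*t) + 8*t*exp(4*t), -4*t^2*exp(4*t) - 14*t*exp(4*t), t^2*exp(4*t) + 4*t*exp(4*t) + exp(4*t)]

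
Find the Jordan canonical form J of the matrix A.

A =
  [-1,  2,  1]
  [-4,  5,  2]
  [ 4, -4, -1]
J_2(1) ⊕ J_1(1)

The characteristic polynomial is
  det(x·I − A) = x^3 - 3*x^2 + 3*x - 1 = (x - 1)^3

Eigenvalues and multiplicities (the geometric multiplicity of λ is n − rank(A − λI), which equals the number of Jordan blocks for λ):
  λ = 1: algebraic multiplicity = 3, geometric multiplicity = 2

Determining the block sizes for each eigenvalue:
  λ = 1: 2 blocks summing to 3 forces exactly one block of size 2 and the rest size 1 → block sizes [2, 1]

Assembling the blocks gives a Jordan form
J =
  [1, 1, 0]
  [0, 1, 0]
  [0, 0, 1]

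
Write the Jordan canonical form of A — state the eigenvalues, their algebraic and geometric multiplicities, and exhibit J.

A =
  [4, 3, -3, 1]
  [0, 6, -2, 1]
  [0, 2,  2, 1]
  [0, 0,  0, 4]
J_2(4) ⊕ J_2(4)

The characteristic polynomial is
  det(x·I − A) = x^4 - 16*x^3 + 96*x^2 - 256*x + 256 = (x - 4)^4

Eigenvalues and multiplicities (the geometric multiplicity of λ is n − rank(A − λI), which equals the number of Jordan blocks for λ):
  λ = 4: algebraic multiplicity = 4, geometric multiplicity = 2

Determining the block sizes for each eigenvalue:
  λ = 4: with am = 4 and gm = 2, the partition is not yet determined (e.g. several partitions of 4 into 2 parts exist). Let N = A − (4)·I. Computing rank(N^1) = 2, rank(N^2) = 0; the number of blocks of size ≥ j is rank(N^{j−1}) − rank(N^j), giving [2, 2]. So we have 2 block(s) of size 2 → block sizes [2, 2]

Assembling the blocks gives a Jordan form
J =
  [4, 1, 0, 0]
  [0, 4, 0, 0]
  [0, 0, 4, 1]
  [0, 0, 0, 4]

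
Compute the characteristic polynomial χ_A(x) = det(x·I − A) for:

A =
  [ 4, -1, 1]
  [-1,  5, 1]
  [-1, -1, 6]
x^3 - 15*x^2 + 75*x - 125

Expanding det(x·I − A) (e.g. by cofactor expansion or by noting that A is similar to its Jordan form J, which has the same characteristic polynomial as A) gives
  χ_A(x) = x^3 - 15*x^2 + 75*x - 125
which factors as (x - 5)^3. The eigenvalues (with algebraic multiplicities) are λ = 5 with multiplicity 3.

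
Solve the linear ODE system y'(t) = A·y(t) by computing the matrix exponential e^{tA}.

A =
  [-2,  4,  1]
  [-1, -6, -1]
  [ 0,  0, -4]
e^{tA} =
  [2*t*exp(-4*t) + exp(-4*t), 4*t*exp(-4*t), -t^2*exp(-4*t) + t*exp(-4*t)]
  [-t*exp(-4*t), -2*t*exp(-4*t) + exp(-4*t), t^2*exp(-4*t)/2 - t*exp(-4*t)]
  [0, 0, exp(-4*t)]

Strategy: write A = P · J · P⁻¹ where J is a Jordan canonical form, so e^{tA} = P · e^{tJ} · P⁻¹, and e^{tJ} can be computed block-by-block.

A has Jordan form
J =
  [-4,  1,  0]
  [ 0, -4,  1]
  [ 0,  0, -4]
(up to reordering of blocks).

Per-block formulas:
  For a 3×3 Jordan block J_3(-4): exp(t · J_3(-4)) = e^(-4t)·(I + t·N + (t^2/2)·N^2), where N is the 3×3 nilpotent shift.

After assembling e^{tJ} and conjugating by P, we get:

e^{tA} =
  [2*t*exp(-4*t) + exp(-4*t), 4*t*exp(-4*t), -t^2*exp(-4*t) + t*exp(-4*t)]
  [-t*exp(-4*t), -2*t*exp(-4*t) + exp(-4*t), t^2*exp(-4*t)/2 - t*exp(-4*t)]
  [0, 0, exp(-4*t)]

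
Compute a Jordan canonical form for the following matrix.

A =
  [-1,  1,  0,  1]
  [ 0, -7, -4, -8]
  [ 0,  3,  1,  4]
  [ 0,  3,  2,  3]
J_3(-1) ⊕ J_1(-1)

The characteristic polynomial is
  det(x·I − A) = x^4 + 4*x^3 + 6*x^2 + 4*x + 1 = (x + 1)^4

Eigenvalues and multiplicities (the geometric multiplicity of λ is n − rank(A − λI), which equals the number of Jordan blocks for λ):
  λ = -1: algebraic multiplicity = 4, geometric multiplicity = 2

Determining the block sizes for each eigenvalue:
  λ = -1: with am = 4 and gm = 2, the partition is not yet determined (e.g. several partitions of 4 into 2 parts exist). Let N = A − (-1)·I. Computing rank(N^1) = 2, rank(N^2) = 1, rank(N^3) = 0; the number of blocks of size ≥ j is rank(N^{j−1}) − rank(N^j), giving [2, 1, 1]. So we have 1 block(s) of size 3, 1 block(s) of size 1 → block sizes [3, 1]

Assembling the blocks gives a Jordan form
J =
  [-1,  1,  0,  0]
  [ 0, -1,  1,  0]
  [ 0,  0, -1,  0]
  [ 0,  0,  0, -1]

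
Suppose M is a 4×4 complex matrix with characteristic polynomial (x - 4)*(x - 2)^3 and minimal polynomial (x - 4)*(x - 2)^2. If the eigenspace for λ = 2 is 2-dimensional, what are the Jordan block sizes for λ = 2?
Block sizes for λ = 2: [2, 1]

Step 1 — from the characteristic polynomial, algebraic multiplicity of λ = 2 is 3. From dim ker(M − (2)·I) = 2, there are exactly 2 Jordan blocks for λ = 2.
Step 2 — from the minimal polynomial, the factor (x − 2)^2 tells us the largest block for λ = 2 has size 2.
Step 3 — with total size 3, 2 blocks, and largest block 2, the block sizes (in nonincreasing order) are [2, 1].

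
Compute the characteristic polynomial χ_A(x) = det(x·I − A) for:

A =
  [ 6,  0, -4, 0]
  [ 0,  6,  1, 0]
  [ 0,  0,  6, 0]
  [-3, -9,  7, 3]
x^4 - 21*x^3 + 162*x^2 - 540*x + 648

Expanding det(x·I − A) (e.g. by cofactor expansion or by noting that A is similar to its Jordan form J, which has the same characteristic polynomial as A) gives
  χ_A(x) = x^4 - 21*x^3 + 162*x^2 - 540*x + 648
which factors as (x - 6)^3*(x - 3). The eigenvalues (with algebraic multiplicities) are λ = 3 with multiplicity 1, λ = 6 with multiplicity 3.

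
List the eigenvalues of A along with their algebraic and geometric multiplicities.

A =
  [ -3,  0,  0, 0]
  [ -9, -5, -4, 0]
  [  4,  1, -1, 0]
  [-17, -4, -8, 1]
λ = -3: alg = 3, geom = 1; λ = 1: alg = 1, geom = 1

Step 1 — factor the characteristic polynomial to read off the algebraic multiplicities:
  χ_A(x) = (x - 1)*(x + 3)^3

Step 2 — compute geometric multiplicities via the rank-nullity identity g(λ) = n − rank(A − λI):
  rank(A − (-3)·I) = 3, so dim ker(A − (-3)·I) = n − 3 = 1
  rank(A − (1)·I) = 3, so dim ker(A − (1)·I) = n − 3 = 1

Summary:
  λ = -3: algebraic multiplicity = 3, geometric multiplicity = 1
  λ = 1: algebraic multiplicity = 1, geometric multiplicity = 1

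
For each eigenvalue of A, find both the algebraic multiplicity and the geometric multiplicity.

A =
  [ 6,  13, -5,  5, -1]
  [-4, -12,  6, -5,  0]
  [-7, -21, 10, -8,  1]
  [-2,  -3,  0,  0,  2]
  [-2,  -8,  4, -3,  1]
λ = 1: alg = 5, geom = 2

Step 1 — factor the characteristic polynomial to read off the algebraic multiplicities:
  χ_A(x) = (x - 1)^5

Step 2 — compute geometric multiplicities via the rank-nullity identity g(λ) = n − rank(A − λI):
  rank(A − (1)·I) = 3, so dim ker(A − (1)·I) = n − 3 = 2

Summary:
  λ = 1: algebraic multiplicity = 5, geometric multiplicity = 2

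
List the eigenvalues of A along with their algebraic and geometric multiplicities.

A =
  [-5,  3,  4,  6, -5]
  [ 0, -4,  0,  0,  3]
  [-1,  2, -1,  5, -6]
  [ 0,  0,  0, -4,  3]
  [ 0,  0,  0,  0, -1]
λ = -4: alg = 2, geom = 2; λ = -3: alg = 2, geom = 1; λ = -1: alg = 1, geom = 1

Step 1 — factor the characteristic polynomial to read off the algebraic multiplicities:
  χ_A(x) = (x + 1)*(x + 3)^2*(x + 4)^2

Step 2 — compute geometric multiplicities via the rank-nullity identity g(λ) = n − rank(A − λI):
  rank(A − (-4)·I) = 3, so dim ker(A − (-4)·I) = n − 3 = 2
  rank(A − (-3)·I) = 4, so dim ker(A − (-3)·I) = n − 4 = 1
  rank(A − (-1)·I) = 4, so dim ker(A − (-1)·I) = n − 4 = 1

Summary:
  λ = -4: algebraic multiplicity = 2, geometric multiplicity = 2
  λ = -3: algebraic multiplicity = 2, geometric multiplicity = 1
  λ = -1: algebraic multiplicity = 1, geometric multiplicity = 1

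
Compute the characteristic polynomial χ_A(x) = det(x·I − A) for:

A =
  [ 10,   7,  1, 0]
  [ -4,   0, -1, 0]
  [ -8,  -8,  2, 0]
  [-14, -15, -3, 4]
x^4 - 16*x^3 + 96*x^2 - 256*x + 256

Expanding det(x·I − A) (e.g. by cofactor expansion or by noting that A is similar to its Jordan form J, which has the same characteristic polynomial as A) gives
  χ_A(x) = x^4 - 16*x^3 + 96*x^2 - 256*x + 256
which factors as (x - 4)^4. The eigenvalues (with algebraic multiplicities) are λ = 4 with multiplicity 4.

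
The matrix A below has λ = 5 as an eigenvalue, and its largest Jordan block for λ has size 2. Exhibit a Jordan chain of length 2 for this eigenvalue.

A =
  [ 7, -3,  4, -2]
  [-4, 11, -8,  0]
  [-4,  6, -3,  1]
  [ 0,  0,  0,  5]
A Jordan chain for λ = 5 of length 2:
v_1 = (2, -4, -4, 0)ᵀ
v_2 = (1, 0, 0, 0)ᵀ

Let N = A − (5)·I. We want v_2 with N^2 v_2 = 0 but N^1 v_2 ≠ 0; then v_{j-1} := N · v_j for j = 2, …, 2.

Pick v_2 = (1, 0, 0, 0)ᵀ.
Then v_1 = N · v_2 = (2, -4, -4, 0)ᵀ.

Sanity check: (A − (5)·I) v_1 = (0, 0, 0, 0)ᵀ = 0. ✓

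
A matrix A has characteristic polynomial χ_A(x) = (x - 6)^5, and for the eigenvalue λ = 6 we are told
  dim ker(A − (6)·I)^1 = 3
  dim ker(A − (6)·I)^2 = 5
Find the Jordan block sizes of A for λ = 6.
Block sizes for λ = 6: [2, 2, 1]

From the dimensions of kernels of powers, the number of Jordan blocks of size at least j is d_j − d_{j−1} where d_j = dim ker(N^j) (with d_0 = 0). Computing the differences gives [3, 2].
The number of blocks of size exactly k is (#blocks of size ≥ k) − (#blocks of size ≥ k + 1), so the partition is: 1 block(s) of size 1, 2 block(s) of size 2.
In nonincreasing order the block sizes are [2, 2, 1].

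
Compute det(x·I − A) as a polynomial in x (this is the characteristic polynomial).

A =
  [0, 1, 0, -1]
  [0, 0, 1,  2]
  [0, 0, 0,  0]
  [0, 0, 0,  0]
x^4

Expanding det(x·I − A) (e.g. by cofactor expansion or by noting that A is similar to its Jordan form J, which has the same characteristic polynomial as A) gives
  χ_A(x) = x^4
which factors as x^4. The eigenvalues (with algebraic multiplicities) are λ = 0 with multiplicity 4.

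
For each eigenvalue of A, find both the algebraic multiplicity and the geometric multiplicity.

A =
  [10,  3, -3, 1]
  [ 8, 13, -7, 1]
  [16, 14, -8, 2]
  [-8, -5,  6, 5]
λ = 2: alg = 1, geom = 1; λ = 6: alg = 3, geom = 1

Step 1 — factor the characteristic polynomial to read off the algebraic multiplicities:
  χ_A(x) = (x - 6)^3*(x - 2)

Step 2 — compute geometric multiplicities via the rank-nullity identity g(λ) = n − rank(A − λI):
  rank(A − (2)·I) = 3, so dim ker(A − (2)·I) = n − 3 = 1
  rank(A − (6)·I) = 3, so dim ker(A − (6)·I) = n − 3 = 1

Summary:
  λ = 2: algebraic multiplicity = 1, geometric multiplicity = 1
  λ = 6: algebraic multiplicity = 3, geometric multiplicity = 1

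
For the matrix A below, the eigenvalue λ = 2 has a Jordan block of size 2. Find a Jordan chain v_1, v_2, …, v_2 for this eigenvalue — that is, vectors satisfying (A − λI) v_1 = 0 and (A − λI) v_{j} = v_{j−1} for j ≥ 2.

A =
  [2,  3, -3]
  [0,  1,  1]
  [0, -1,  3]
A Jordan chain for λ = 2 of length 2:
v_1 = (3, -1, -1)ᵀ
v_2 = (0, 1, 0)ᵀ

Let N = A − (2)·I. We want v_2 with N^2 v_2 = 0 but N^1 v_2 ≠ 0; then v_{j-1} := N · v_j for j = 2, …, 2.

Pick v_2 = (0, 1, 0)ᵀ.
Then v_1 = N · v_2 = (3, -1, -1)ᵀ.

Sanity check: (A − (2)·I) v_1 = (0, 0, 0)ᵀ = 0. ✓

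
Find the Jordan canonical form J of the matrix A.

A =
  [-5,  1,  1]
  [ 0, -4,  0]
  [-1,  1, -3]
J_2(-4) ⊕ J_1(-4)

The characteristic polynomial is
  det(x·I − A) = x^3 + 12*x^2 + 48*x + 64 = (x + 4)^3

Eigenvalues and multiplicities (the geometric multiplicity of λ is n − rank(A − λI), which equals the number of Jordan blocks for λ):
  λ = -4: algebraic multiplicity = 3, geometric multiplicity = 2

Determining the block sizes for each eigenvalue:
  λ = -4: 2 blocks summing to 3 forces exactly one block of size 2 and the rest size 1 → block sizes [2, 1]

Assembling the blocks gives a Jordan form
J =
  [-4,  1,  0]
  [ 0, -4,  0]
  [ 0,  0, -4]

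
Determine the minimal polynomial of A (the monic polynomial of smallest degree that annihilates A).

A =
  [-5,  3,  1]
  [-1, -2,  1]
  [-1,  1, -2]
x^3 + 9*x^2 + 27*x + 27

The characteristic polynomial is χ_A(x) = (x + 3)^3, so the eigenvalues are known. The minimal polynomial is
  m_A(x) = Π_λ (x − λ)^{k_λ}
where k_λ is the size of the *largest* Jordan block for λ (equivalently, the smallest k with (A − λI)^k v = 0 for every generalised eigenvector v of λ).

  λ = -3: largest Jordan block has size 3, contributing (x + 3)^3

So m_A(x) = (x + 3)^3 = x^3 + 9*x^2 + 27*x + 27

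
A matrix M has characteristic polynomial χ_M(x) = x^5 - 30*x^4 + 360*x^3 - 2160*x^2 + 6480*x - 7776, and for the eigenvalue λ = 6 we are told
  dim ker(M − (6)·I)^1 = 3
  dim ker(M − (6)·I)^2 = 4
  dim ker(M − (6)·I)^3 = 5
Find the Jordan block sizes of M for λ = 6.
Block sizes for λ = 6: [3, 1, 1]

From the dimensions of kernels of powers, the number of Jordan blocks of size at least j is d_j − d_{j−1} where d_j = dim ker(N^j) (with d_0 = 0). Computing the differences gives [3, 1, 1].
The number of blocks of size exactly k is (#blocks of size ≥ k) − (#blocks of size ≥ k + 1), so the partition is: 2 block(s) of size 1, 1 block(s) of size 3.
In nonincreasing order the block sizes are [3, 1, 1].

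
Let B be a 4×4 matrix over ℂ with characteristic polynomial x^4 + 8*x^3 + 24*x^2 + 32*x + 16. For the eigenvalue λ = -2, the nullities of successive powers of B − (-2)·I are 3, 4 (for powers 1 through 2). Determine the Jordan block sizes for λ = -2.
Block sizes for λ = -2: [2, 1, 1]

From the dimensions of kernels of powers, the number of Jordan blocks of size at least j is d_j − d_{j−1} where d_j = dim ker(N^j) (with d_0 = 0). Computing the differences gives [3, 1].
The number of blocks of size exactly k is (#blocks of size ≥ k) − (#blocks of size ≥ k + 1), so the partition is: 2 block(s) of size 1, 1 block(s) of size 2.
In nonincreasing order the block sizes are [2, 1, 1].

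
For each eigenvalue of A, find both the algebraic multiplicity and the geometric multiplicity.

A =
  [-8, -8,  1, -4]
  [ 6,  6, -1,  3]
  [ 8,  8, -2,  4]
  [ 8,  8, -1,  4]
λ = 0: alg = 4, geom = 2

Step 1 — factor the characteristic polynomial to read off the algebraic multiplicities:
  χ_A(x) = x^4

Step 2 — compute geometric multiplicities via the rank-nullity identity g(λ) = n − rank(A − λI):
  rank(A − (0)·I) = 2, so dim ker(A − (0)·I) = n − 2 = 2

Summary:
  λ = 0: algebraic multiplicity = 4, geometric multiplicity = 2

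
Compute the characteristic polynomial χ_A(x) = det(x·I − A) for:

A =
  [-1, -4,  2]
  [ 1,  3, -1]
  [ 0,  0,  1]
x^3 - 3*x^2 + 3*x - 1

Expanding det(x·I − A) (e.g. by cofactor expansion or by noting that A is similar to its Jordan form J, which has the same characteristic polynomial as A) gives
  χ_A(x) = x^3 - 3*x^2 + 3*x - 1
which factors as (x - 1)^3. The eigenvalues (with algebraic multiplicities) are λ = 1 with multiplicity 3.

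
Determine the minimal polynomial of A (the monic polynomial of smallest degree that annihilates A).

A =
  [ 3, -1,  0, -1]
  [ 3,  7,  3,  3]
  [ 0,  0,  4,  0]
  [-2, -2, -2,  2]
x^3 - 12*x^2 + 48*x - 64

The characteristic polynomial is χ_A(x) = (x - 4)^4, so the eigenvalues are known. The minimal polynomial is
  m_A(x) = Π_λ (x − λ)^{k_λ}
where k_λ is the size of the *largest* Jordan block for λ (equivalently, the smallest k with (A − λI)^k v = 0 for every generalised eigenvector v of λ).

  λ = 4: largest Jordan block has size 3, contributing (x − 4)^3

So m_A(x) = (x - 4)^3 = x^3 - 12*x^2 + 48*x - 64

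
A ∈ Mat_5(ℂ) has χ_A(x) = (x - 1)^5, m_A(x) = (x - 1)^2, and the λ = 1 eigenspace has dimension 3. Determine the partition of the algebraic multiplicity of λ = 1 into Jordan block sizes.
Block sizes for λ = 1: [2, 2, 1]

Step 1 — from the characteristic polynomial, algebraic multiplicity of λ = 1 is 5. From dim ker(A − (1)·I) = 3, there are exactly 3 Jordan blocks for λ = 1.
Step 2 — from the minimal polynomial, the factor (x − 1)^2 tells us the largest block for λ = 1 has size 2.
Step 3 — with total size 5, 3 blocks, and largest block 2, the block sizes (in nonincreasing order) are [2, 2, 1].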